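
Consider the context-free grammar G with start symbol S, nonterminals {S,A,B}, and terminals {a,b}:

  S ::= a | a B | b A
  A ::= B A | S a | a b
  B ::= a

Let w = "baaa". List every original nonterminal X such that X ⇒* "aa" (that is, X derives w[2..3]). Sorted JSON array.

Convert to CNF:
  S -> T0 B | T1 A | a
  A -> B A | S T0 | T0 T1
  B -> a
  T0 -> a
  T1 -> b

CYK fill — only the sub-triangle for w[2..3]:
  T[2,2] 'a' = {B,S,T0}  orig:{B,S}
  T[3,3] 'a' = {B,S,T0}  orig:{B,S}
  T[2,3] 'aa' = {A,S}

Original NTs in T[2,3] deriving "aa": ["A", "S"]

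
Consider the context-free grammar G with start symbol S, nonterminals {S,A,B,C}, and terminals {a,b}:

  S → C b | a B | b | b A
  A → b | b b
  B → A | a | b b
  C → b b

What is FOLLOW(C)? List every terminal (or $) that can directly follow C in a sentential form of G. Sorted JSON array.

FIRST iteration:
round 1:
  A via A→b: +{b}
  B via B→A: +{b}
  B via B→a: +{a}
  C via C→b b: +{b}
  S via S→C b: +{b}
  S via S→a B: +{a}
  FIRST[S]={a,b}  FIRST[A]={b}  FIRST[B]={a,b}  FIRST[C]={b}
round 2: done
  FIRST[S]={a,b}  FIRST[A]={b}  FIRST[B]={a,b}  FIRST[C]={b}

FOLLOW iteration:
seed FOLLOW(S) with $
round 1:
  S→C b: FOLLOW(C) ⊇ FIRST(b) = {b}; new: +{b}
  S→a B: FOLLOW(B) ⊇ FOLLOW(S) ⊇ {$}; new: +{$}
  S→b A: FOLLOW(A) ⊇ FOLLOW(S) ⊇ {$}; new: +{$}
  FOLLOW(S)={$}  FOLLOW(A)={$}  FOLLOW(B)={$}  FOLLOW(C)={b}
round 2: done
  FOLLOW(S)={$}  FOLLOW(A)={$}  FOLLOW(B)={$}  FOLLOW(C)={b}

FOLLOW(C) = ["b"]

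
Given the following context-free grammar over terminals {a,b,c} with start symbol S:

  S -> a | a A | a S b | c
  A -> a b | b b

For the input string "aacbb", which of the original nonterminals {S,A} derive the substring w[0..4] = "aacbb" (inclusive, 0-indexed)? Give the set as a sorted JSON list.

Convert to CNF:
  S -> T0 A | T0 X2 | a | c
  A -> T0 T1 | T1 T1
  T0 -> a
  T1 -> b
  X2 -> S T1

Fill CYK table bottom-up (cells [i..j] with 0 ≤ i ≤ j ≤ 4 only):
  [0..0]={S,T0}  "a"  orig:{S}
  [1..1]={S,T0}  "a"  orig:{S}
  [2..2]={S}  "c"
  [3..3]={T1}  "b"  orig:{}
  [4..4]={T1}  "b"  orig:{}
  [0..1]=∅  "aa"
  [1..2]=∅  "ac"
  [2..3]={X2}  "cb"  orig:{}
  [3..4]={A}  "bb"
  [0..2]=∅  "aac"
  [1..3]={S}  "acb"
  [2..4]=∅  "cbb"
  [0..3]=∅  "aacb"
  [1..4]={X2}  "acbb"  orig:{}
  [0..4]={S}  "aacbb"

Original NTs in T[0,4] deriving "aacbb": ["S"]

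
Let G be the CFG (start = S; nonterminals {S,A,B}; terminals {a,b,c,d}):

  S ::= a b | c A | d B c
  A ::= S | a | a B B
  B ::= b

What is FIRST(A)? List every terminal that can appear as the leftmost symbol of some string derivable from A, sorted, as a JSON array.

FIRST iteration:
[1]
  A via A→a: +{a}
  B via B→b: +{b}
  S via S→a b: +{a}
  S via S→c A: +{c}
  S via S→d B c: +{d}
  FIRST[S]={a,c,d}  FIRST[A]={a}  FIRST[B]={b}
[2]
  A via A→S: +{c,d}
  FIRST[S]={a,c,d}  FIRST[A]={a,c,d}  FIRST[B]={b}
[3] done
  FIRST[S]={a,c,d}  FIRST[A]={a,c,d}  FIRST[B]={b}

FIRST(A) = ["a", "c", "d"]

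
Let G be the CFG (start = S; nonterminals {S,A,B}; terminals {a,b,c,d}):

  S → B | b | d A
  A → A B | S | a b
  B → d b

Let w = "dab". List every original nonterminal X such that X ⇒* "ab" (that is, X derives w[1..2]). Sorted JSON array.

Convert to CNF:
  S -> T2 A | T2 T1 | b
  A -> A B | T0 T1 | T2 A | T2 T1 | b
  B -> T2 T1
  T0 -> a
  T1 -> b
  T2 -> d

Fill CYK table bottom-up, restricted to cells inside w[1..2]:
  cell(1,1) a: {T0}  orig:{}
  cell(2,2) b: {A,S,T1}  orig:{A,S}
  cell(1,2) ab: {A}

Original NTs in T[1,2] deriving "ab": ["A"]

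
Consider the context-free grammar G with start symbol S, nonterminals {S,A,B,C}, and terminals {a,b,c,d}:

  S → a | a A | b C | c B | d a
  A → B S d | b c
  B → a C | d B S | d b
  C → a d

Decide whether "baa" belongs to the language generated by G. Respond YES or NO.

CNF form of G:
  S -> T0 T3 | T1 C | T2 B | T3 A | a
  A -> B X4 | T1 T2
  B -> T0 T1 | T0 X5 | T3 C
  C -> T3 T0
  T0 -> d
  T1 -> b
  T2 -> c
  T3 -> a
  X4 -> S T0
  X5 -> B S

CYK table (by increasing span):
  cell(0,0) b: {T1}  orig:{}
  cell(1,1) a: {S,T3}  orig:{S}
  cell(2,2) a: {S,T3}  orig:{S}
  cell(0,1) ba: ∅
  cell(1,2) aa: ∅
  cell(0,2) baa: ∅

S ∉ T[0,2] ⇒ NO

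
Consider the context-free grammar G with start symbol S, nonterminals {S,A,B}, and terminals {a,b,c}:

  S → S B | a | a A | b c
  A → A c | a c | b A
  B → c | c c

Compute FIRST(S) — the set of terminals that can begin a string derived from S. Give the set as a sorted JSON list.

FIRST iteration:
round 1:
  A via A→a c: +{a}
  A via A→b A: +{b}
  B via B→c: +{c}
  S via S→a: +{a}
  S via S→b c: +{b}
  FIRST[S]={a,b}  FIRST[A]={a,b}  FIRST[B]={c}
round 2: — fixpoint
  FIRST[S]={a,b}  FIRST[A]={a,b}  FIRST[B]={c}

FIRST(S) = ["a", "b"]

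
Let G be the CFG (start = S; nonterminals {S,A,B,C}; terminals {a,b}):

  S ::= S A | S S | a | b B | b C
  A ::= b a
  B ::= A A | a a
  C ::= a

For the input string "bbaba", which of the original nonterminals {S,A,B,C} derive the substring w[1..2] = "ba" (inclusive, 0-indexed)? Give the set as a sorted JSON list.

CNF form of G:
  S -> S A | S S | T0 B | T0 C | a
  A -> T0 T1
  B -> A A | T1 T1
  C -> a
  T0 -> b
  T1 -> a

Fill CYK table bottom-up (cells [i..j] with 1 ≤ i ≤ j ≤ 2 only):
  [1..1]={T0}  "b"  orig:{}
  [2..2]={C,S,T1}  "a"  orig:{C,S}
  [1..2]={A,S}  "ba"

Original NTs in T[1,2] deriving "ba": ["A", "S"]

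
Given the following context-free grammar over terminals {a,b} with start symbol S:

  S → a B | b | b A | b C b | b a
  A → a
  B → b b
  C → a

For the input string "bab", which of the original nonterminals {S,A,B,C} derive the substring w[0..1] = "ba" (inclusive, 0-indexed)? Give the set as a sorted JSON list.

CNF form of G:
  S -> T0 A | T0 T1 | T0 X2 | T1 B | b
  A -> a
  B -> T0 T0
  C -> a
  T0 -> b
  T1 -> a
  X2 -> C T0

Fill CYK table bottom-up — only the sub-triangle for w[0..1]:
  T[0,0] 'b' = {S,T0}  orig:{S}
  T[1,1] 'a' = {A,C,T1}  orig:{A,C}
  T[0,1] 'ba' = {S}

Original NTs in T[0,1] deriving "ba": ["S"]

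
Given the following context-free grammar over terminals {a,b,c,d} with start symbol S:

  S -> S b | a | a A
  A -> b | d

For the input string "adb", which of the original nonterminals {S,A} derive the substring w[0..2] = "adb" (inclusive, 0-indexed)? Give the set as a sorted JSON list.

Convert to CNF:
  S -> S T0 | T1 A | a
  A -> b | d
  T0 -> b
  T1 -> a

CYK table (by increasing span) (cells [i..j] with 0 ≤ i ≤ j ≤ 2 only):
  T[0,0] 'a' = {S,T1}  orig:{S}
  T[1,1] 'd' = {A}
  T[2,2] 'b' = {A,T0}  orig:{A}
  T[0,1] 'ad' = {S}
  T[1,2] 'db' = ∅
  T[0,2] 'adb' = {S}

Original NTs in T[0,2] deriving "adb": ["S"]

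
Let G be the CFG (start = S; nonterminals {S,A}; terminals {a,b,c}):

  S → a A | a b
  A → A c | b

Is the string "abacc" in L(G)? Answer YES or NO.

Convert to CNF:
  S -> T1 A | T1 T2
  A -> A T0 | b
  T0 -> c
  T1 -> a
  T2 -> b

CYK fill:
  T[0,0] 'a' = {T1}  orig:{}
  T[1,1] 'b' = {A,T2}  orig:{A}
  T[2,2] 'a' = {T1}  orig:{}
  T[3,3] 'c' = {T0}  orig:{}
  T[4,4] 'c' = {T0}  orig:{}
  T[0,1] 'ab' = {S}
  T[1,2] 'ba' = ∅
  T[2,3] 'ac' = ∅
  T[3,4] 'cc' = ∅
  T[0,2] 'aba' = ∅
  T[1,3] 'bac' = ∅
  T[2,4] 'acc' = ∅
  T[0,3] 'abac' = ∅
  T[1,4] 'bacc' = ∅
  T[0,4] 'abacc' = ∅

S ∉ T[0,4] ⇒ NO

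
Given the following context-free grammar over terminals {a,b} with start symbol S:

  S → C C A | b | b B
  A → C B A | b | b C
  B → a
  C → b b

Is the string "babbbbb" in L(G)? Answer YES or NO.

CNF form of G:
  S -> C X2 | T0 B | b
  A -> C X1 | T0 C | b
  B -> a
  C -> T0 T0
  T0 -> b
  X1 -> B A
  X2 -> C A

CYK fill:
  cell(0,0) b: {A,S,T0}  orig:{A,S}
  cell(1,1) a: {B}
  cell(2,2) b: {A,S,T0}  orig:{A,S}
  cell(3,3) b: {A,S,T0}  orig:{A,S}
  cell(4,4) b: {A,S,T0}  orig:{A,S}
  cell(5,5) b: {A,S,T0}  orig:{A,S}
  cell(6,6) b: {A,S,T0}  orig:{A,S}
  cell(0,1) ba: {S}
  cell(1,2) ab: {X1}  orig:{}
  cell(2,3) bb: {C}
  cell(3,4) bb: {C}
  cell(4,5) bb: {C}
  cell(5,6) bb: {C}
  cell(0,2) bab: ∅
  cell(1,3) abb: ∅
  cell(2,4) bbb: {A,X2}  orig:{A}
  cell(3,5) bbb: {A,X2}  orig:{A}
  cell(4,6) bbb: {A,X2}  orig:{A}
  cell(0,3) babb: ∅
  cell(1,4) abbb: {X1}  orig:{}
  cell(2,5) bbbb: ∅
  cell(3,6) bbbb: ∅
  cell(0,4) babbb: ∅
  cell(1,5) abbbb: ∅
  cell(2,6) bbbbb: {S,X2}  orig:{S}
  cell(0,5) babbbb: ∅
  cell(1,6) abbbbb: ∅
  cell(0,6) babbbbb: ∅

S ∉ T[0,6] ⇒ NO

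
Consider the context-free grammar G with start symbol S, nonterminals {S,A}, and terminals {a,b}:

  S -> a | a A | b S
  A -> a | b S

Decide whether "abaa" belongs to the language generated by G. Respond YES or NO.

Convert to CNF:
  S -> T0 S | T1 A | a
  A -> T0 S | a
  T0 -> b
  T1 -> a

Fill CYK table bottom-up:
  T[0,0] 'a' = {A,S,T1}  orig:{A,S}
  T[1,1] 'b' = {T0}  orig:{}
  T[2,2] 'a' = {A,S,T1}  orig:{A,S}
  T[3,3] 'a' = {A,S,T1}  orig:{A,S}
  T[0,1] 'ab' = ∅
  T[1,2] 'ba' = {A,S}
  T[2,3] 'aa' = {S}
  T[0,2] 'aba' = {S}
  T[1,3] 'baa' = {A,S}
  T[0,3] 'abaa' = {S}

S ∈ T[0,3] ⇒ YES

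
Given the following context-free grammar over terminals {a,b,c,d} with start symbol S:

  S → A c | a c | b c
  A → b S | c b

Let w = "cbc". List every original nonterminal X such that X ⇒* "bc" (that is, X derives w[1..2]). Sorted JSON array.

Convert to CNF:
  S -> A T1 | T0 T1 | T2 T1
  A -> T0 S | T1 T0
  T0 -> b
  T1 -> c
  T2 -> a

Fill CYK table bottom-up (cells [i..j] with 1 ≤ i ≤ j ≤ 2 only):
  [1..1]={T0}  "b"  orig:{}
  [2..2]={T1}  "c"  orig:{}
  [1..2]={S}  "bc"

Original NTs in T[1,2] deriving "bc": ["S"]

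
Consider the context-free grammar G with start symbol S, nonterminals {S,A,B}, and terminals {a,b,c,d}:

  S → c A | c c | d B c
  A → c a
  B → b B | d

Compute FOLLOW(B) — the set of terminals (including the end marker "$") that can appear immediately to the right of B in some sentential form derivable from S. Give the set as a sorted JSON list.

Compute FIRST by fixpoint:
[1]
  A via A→c a: +{c}
  B via B→b B: +{b}
  B via B→d: +{d}
  S via S→c A: +{c}
  S via S→d B c: +{d}
  FIRST(S)={c,d}  FIRST(A)={c}  FIRST(B)={b,d}
[2] — fixpoint
  FIRST(S)={c,d}  FIRST(A)={c}  FIRST(B)={b,d}

Compute FOLLOW by fixpoint:
seed FOLLOW(S) with $
round 1:
  S→c A: FOLLOW(A) ⊇ FOLLOW(S) ⊇ {$}; new: +{$}
  S→d B c: FOLLOW(B) ⊇ FIRST(c) = {c}; new: +{c}
  FOLLOW[S]={$}  FOLLOW[A]={$}  FOLLOW[B]={c}
round 2: (no change)
  FOLLOW[S]={$}  FOLLOW[A]={$}  FOLLOW[B]={c}

FOLLOW(B) = ["c"]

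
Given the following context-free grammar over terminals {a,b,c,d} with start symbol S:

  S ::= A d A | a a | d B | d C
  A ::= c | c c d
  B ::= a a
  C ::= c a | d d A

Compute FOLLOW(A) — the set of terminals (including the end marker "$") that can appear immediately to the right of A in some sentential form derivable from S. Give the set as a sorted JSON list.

FIRST iteration:
[1]
  A via A→c: +{c}
  B via B→a a: +{a}
  C via C→c a: +{c}
  C via C→d d A: +{d}
  S via S→A d A: +{c}
  S via S→a a: +{a}
  S via S→d B: +{d}
  FIRST(S)={a,c,d}  FIRST(A)={c}  FIRST(B)={a}  FIRST(C)={c,d}
[2] done
  FIRST(S)={a,c,d}  FIRST(A)={c}  FIRST(B)={a}  FIRST(C)={c,d}

FOLLOW sets:
initialize: $ ∈ FOLLOW(S)
iter 1:
  S→A d A: FOLLOW(A) ⊇ FIRST(d) = {d}; new: +{d}
  S→A d A: FOLLOW(A) ⊇ FOLLOW(S) ⊇ {$}; new: +{$}
  S→d B: FOLLOW(B) ⊇ FOLLOW(S) ⊇ {$}; new: +{$}
  S→d C: FOLLOW(C) ⊇ FOLLOW(S) ⊇ {$}; new: +{$}
  FOLLOW(S)={$}  FOLLOW(A)={$,d}  FOLLOW(B)={$}  FOLLOW(C)={$}
iter 2: done
  FOLLOW(S)={$}  FOLLOW(A)={$,d}  FOLLOW(B)={$}  FOLLOW(C)={$}

FOLLOW(A) = ["$", "d"]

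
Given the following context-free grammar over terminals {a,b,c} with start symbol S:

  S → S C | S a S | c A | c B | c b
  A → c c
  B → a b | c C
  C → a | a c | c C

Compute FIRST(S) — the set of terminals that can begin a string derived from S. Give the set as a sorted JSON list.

FIRST sets, iterate to fixpoint:
iter 1:
  A via A→c c: +{c}
  B via B→a b: +{a}
  B via B→c C: +{c}
  C via C→a: +{a}
  C via C→c C: +{c}
  S via S→c A: +{c}
  FIRST(S)={c}  FIRST(A)={c}  FIRST(B)={a,c}  FIRST(C)={a,c}
iter 2: (no change)
  FIRST(S)={c}  FIRST(A)={c}  FIRST(B)={a,c}  FIRST(C)={a,c}

FIRST(S) = ["c"]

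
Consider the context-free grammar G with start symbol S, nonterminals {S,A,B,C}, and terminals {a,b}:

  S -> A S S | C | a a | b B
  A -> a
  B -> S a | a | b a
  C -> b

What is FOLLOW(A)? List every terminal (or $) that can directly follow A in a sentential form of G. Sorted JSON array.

Compute FIRST by fixpoint:
pass 1:
  A via A→a: +{a}
  B via B→a: +{a}
  B via B→b a: +{b}
  C via C→b: +{b}
  S via S→A S S: +{a}
  S via S→C: +{b}
  S: {a,b}  A: {a}  B: {a,b}  C: {b}
pass 2: — fixpoint
  S: {a,b}  A: {a}  B: {a,b}  C: {b}

Compute FOLLOW by fixpoint:
FOLLOW(S) := {$}
iter 1:
  B→S a: FOLLOW(S) ⊇ FIRST(a) = {a}; new: +{a}
  S→A S S: FOLLOW(A) ⊇ FIRST(S) = {a,b}; new: +{a,b}
  S→A S S: FOLLOW(S) ⊇ FIRST(S) = {a,b}; new: +{b}
  S→C: FOLLOW(C) ⊇ FOLLOW(S) ⊇ {$,a,b}; new: +{$,a,b}
  S→b B: FOLLOW(B) ⊇ FOLLOW(S) ⊇ {$,a,b}; new: +{$,a,b}
  FOLLOW[S]={$,a,b}  FOLLOW[A]={a,b}  FOLLOW[B]={$,a,b}  FOLLOW[C]={$,a,b}
iter 2: (stable)
  FOLLOW[S]={$,a,b}  FOLLOW[A]={a,b}  FOLLOW[B]={$,a,b}  FOLLOW[C]={$,a,b}

FOLLOW(A) = ["a", "b"]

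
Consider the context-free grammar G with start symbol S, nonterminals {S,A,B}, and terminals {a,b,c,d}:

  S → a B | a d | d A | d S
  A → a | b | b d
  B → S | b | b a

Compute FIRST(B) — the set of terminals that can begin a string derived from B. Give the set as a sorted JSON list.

FIRST iteration:
pass 1:
  A via A→a: +{a}
  A via A→b: +{b}
  B via B→b: +{b}
  S via S→a B: +{a}
  S via S→d A: +{d}
  FIRST(S)={a,d}  FIRST(A)={a,b}  FIRST(B)={b}
pass 2:
  B via B→S: +{a,d}
  FIRST(S)={a,d}  FIRST(A)={a,b}  FIRST(B)={a,b,d}
pass 3: (no change)
  FIRST(S)={a,d}  FIRST(A)={a,b}  FIRST(B)={a,b,d}

FIRST(B) = ["a", "b", "d"]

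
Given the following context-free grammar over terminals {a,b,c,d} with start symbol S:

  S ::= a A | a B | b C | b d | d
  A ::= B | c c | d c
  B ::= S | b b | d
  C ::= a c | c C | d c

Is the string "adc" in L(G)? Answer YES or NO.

Convert to CNF:
  S -> T0 A | T0 B | T1 C | T1 T2 | d
  A -> T0 A | T0 B | T1 C | T1 T1 | T1 T2 | T2 T3 | T3 T3 | d
  B -> T0 A | T0 B | T1 C | T1 T1 | T1 T2 | d
  C -> T0 T3 | T2 T3 | T3 C
  T0 -> a
  T1 -> b
  T2 -> d
  T3 -> c

Fill CYK table bottom-up:
  [0..0]={T0}  "a"  orig:{}
  [1..1]={A,B,S,T2}  "d"  orig:{A,B,S}
  [2..2]={T3}  "c"  orig:{}
  [0..1]={A,B,S}  "ad"
  [1..2]={A,C}  "dc"
  [0..2]={A,B,S}  "adc"

S ∈ T[0,2] ⇒ YES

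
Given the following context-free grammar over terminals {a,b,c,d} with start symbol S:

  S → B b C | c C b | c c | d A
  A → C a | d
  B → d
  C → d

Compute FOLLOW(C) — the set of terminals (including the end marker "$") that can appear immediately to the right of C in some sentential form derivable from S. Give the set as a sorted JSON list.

FIRST iteration:
iter 1:
  A via A→d: +{d}
  B via B→d: +{d}
  C via C→d: +{d}
  S via S→B b C: +{d}
  S via S→c C b: +{c}
  FIRST(S)={c,d}  FIRST(A)={d}  FIRST(B)={d}  FIRST(C)={d}
iter 2: — fixpoint
  FIRST(S)={c,d}  FIRST(A)={d}  FIRST(B)={d}  FIRST(C)={d}

FOLLOW sets:
FOLLOW(S) := {$}
iter 1:
  A→C a: FOLLOW(C) ⊇ FIRST(a) = {a}; new: +{a}
  S→B b C: FOLLOW(B) ⊇ FIRST(b) = {b}; new: +{b}
  S→B b C: FOLLOW(C) ⊇ FOLLOW(S) ⊇ {$}; new: +{$}
  S→c C b: FOLLOW(C) ⊇ FIRST(b) = {b}; new: +{b}
  S→d A: FOLLOW(A) ⊇ FOLLOW(S) ⊇ {$}; new: +{$}
  FOLLOW(S)={$}  FOLLOW(A)={$}  FOLLOW(B)={b}  FOLLOW(C)={$,a,b}
iter 2: (stable)
  FOLLOW(S)={$}  FOLLOW(A)={$}  FOLLOW(B)={b}  FOLLOW(C)={$,a,b}

FOLLOW(C) = ["$", "a", "b"]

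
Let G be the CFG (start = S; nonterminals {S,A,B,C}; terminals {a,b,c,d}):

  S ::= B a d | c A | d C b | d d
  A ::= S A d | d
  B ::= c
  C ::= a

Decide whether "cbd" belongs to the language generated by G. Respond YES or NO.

CNF form of G:
  S -> B X5 | T0 T0 | T0 X6 | T2 A
  A -> S X4 | d
  B -> c
  C -> a
  T0 -> d
  T1 -> a
  T2 -> c
  T3 -> b
  X4 -> A T0
  X5 -> T1 T0
  X6 -> C T3

Fill CYK table bottom-up:
  [0..0]={B,T2}  "c"  orig:{B}
  [1..1]={T3}  "b"  orig:{}
  [2..2]={A,T0}  "d"  orig:{A}
  [0..1]=∅  "cb"
  [1..2]=∅  "bd"
  [0..2]=∅  "cbd"

S ∉ T[0,2] ⇒ NO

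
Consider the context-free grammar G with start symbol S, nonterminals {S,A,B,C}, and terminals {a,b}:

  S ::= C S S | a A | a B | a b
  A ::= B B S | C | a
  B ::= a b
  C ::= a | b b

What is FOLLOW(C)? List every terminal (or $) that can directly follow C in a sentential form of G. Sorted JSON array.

FIRST sets, iterate to fixpoint:
pass 1:
  A via A→a: +{a}
  B via B→a b: +{a}
  C via C→a: +{a}
  C via C→b b: +{b}
  S via S→C S S: +{a,b}
  FIRST(S)={a,b}  FIRST(A)={a}  FIRST(B)={a}  FIRST(C)={a,b}
pass 2:
  A via A→C: +{b}
  FIRST(S)={a,b}  FIRST(A)={a,b}  FIRST(B)={a}  FIRST(C)={a,b}
pass 3: done
  FIRST(S)={a,b}  FIRST(A)={a,b}  FIRST(B)={a}  FIRST(C)={a,b}

Compute FOLLOW by fixpoint:
seed FOLLOW(S) with $
round 1:
  A→B B S: FOLLOW(B) ⊇ FIRST(B) = {a}; new: +{a}
  A→B B S: FOLLOW(B) ⊇ FIRST(S) = {a,b}; new: +{b}
  S→C S S: FOLLOW(C) ⊇ FIRST(S) = {a,b}; new: +{a,b}
  S→C S S: FOLLOW(S) ⊇ FIRST(S) = {a,b}; new: +{a,b}
  S→a A: FOLLOW(A) ⊇ FOLLOW(S) ⊇ {$,a,b}; new: +{$,a,b}
  S→a B: FOLLOW(B) ⊇ FOLLOW(S) ⊇ {$,a,b}; new: +{$}
  FOLLOW[S]={$,a,b}  FOLLOW[A]={$,a,b}  FOLLOW[B]={$,a,b}  FOLLOW[C]={a,b}
round 2:
  A→C: FOLLOW(C) ⊇ FOLLOW(A) ⊇ {$,a,b}; new: +{$}
  FOLLOW[S]={$,a,b}  FOLLOW[A]={$,a,b}  FOLLOW[B]={$,a,b}  FOLLOW[C]={$,a,b}
round 3: done
  FOLLOW[S]={$,a,b}  FOLLOW[A]={$,a,b}  FOLLOW[B]={$,a,b}  FOLLOW[C]={$,a,b}

FOLLOW(C) = ["$", "a", "b"]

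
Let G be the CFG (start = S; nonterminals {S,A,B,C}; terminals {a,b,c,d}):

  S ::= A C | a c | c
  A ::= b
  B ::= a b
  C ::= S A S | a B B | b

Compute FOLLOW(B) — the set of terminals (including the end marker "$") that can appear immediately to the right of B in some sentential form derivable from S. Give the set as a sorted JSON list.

Compute FIRST by fixpoint:
iter 1:
  A via A→b: +{b}
  B via B→a b: +{a}
  C via C→a B B: +{a}
  C via C→b: +{b}
  S via S→A C: +{b}
  S via S→a c: +{a}
  S via S→c: +{c}
  FIRST[S]={a,b,c}  FIRST[A]={b}  FIRST[B]={a}  FIRST[C]={a,b}
iter 2:
  C via C→S A S: +{c}
  FIRST[S]={a,b,c}  FIRST[A]={b}  FIRST[B]={a}  FIRST[C]={a,b,c}
iter 3: — fixpoint
  FIRST[S]={a,b,c}  FIRST[A]={b}  FIRST[B]={a}  FIRST[C]={a,b,c}

Compute FOLLOW by fixpoint:
FOLLOW(S) := {$}
round 1:
  C→S A S: FOLLOW(S) ⊇ FIRST(A) = {b}; new: +{b}
  C→S A S: FOLLOW(A) ⊇ FIRST(S) = {a,b,c}; new: +{a,b,c}
  C→a B B: FOLLOW(B) ⊇ FIRST(B) = {a}; new: +{a}
  S→A C: FOLLOW(C) ⊇ FOLLOW(S) ⊇ {$,b}; new: +{$,b}
  FOLLOW[S]={$,b}  FOLLOW[A]={a,b,c}  FOLLOW[B]={a}  FOLLOW[C]={$,b}
round 2:
  C→a B B: FOLLOW(B) ⊇ FOLLOW(C) ⊇ {$,b}; new: +{$,b}
  FOLLOW[S]={$,b}  FOLLOW[A]={a,b,c}  FOLLOW[B]={$,a,b}  FOLLOW[C]={$,b}
round 3: (no change)
  FOLLOW[S]={$,b}  FOLLOW[A]={a,b,c}  FOLLOW[B]={$,a,b}  FOLLOW[C]={$,b}

FOLLOW(B) = ["$", "a", "b"]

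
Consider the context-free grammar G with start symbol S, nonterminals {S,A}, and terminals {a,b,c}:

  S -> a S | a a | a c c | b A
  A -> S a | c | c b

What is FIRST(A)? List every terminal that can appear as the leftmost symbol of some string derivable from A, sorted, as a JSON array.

Compute FIRST by fixpoint:
pass 1:
  A via A→c: +{c}
  S via S→a S: +{a}
  S via S→b A: +{b}
  S: {a,b}  A: {c}
pass 2:
  A via A→S a: +{a,b}
  S: {a,b}  A: {a,b,c}
pass 3: done
  S: {a,b}  A: {a,b,c}

FIRST(A) = ["a", "b", "c"]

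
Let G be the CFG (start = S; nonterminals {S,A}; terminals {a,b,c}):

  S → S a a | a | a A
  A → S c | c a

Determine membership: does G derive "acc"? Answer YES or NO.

Convert to CNF:
  S -> S X2 | T1 A | a
  A -> S T0 | T0 T1
  T0 -> c
  T1 -> a
  X2 -> T1 T1

Fill CYK table bottom-up:
  T[0,0] 'a' = {S,T1}  orig:{S}
  T[1,1] 'c' = {T0}  orig:{}
  T[2,2] 'c' = {T0}  orig:{}
  T[0,1] 'ac' = {A}
  T[1,2] 'cc' = ∅
  T[0,2] 'acc' = ∅

S ∉ T[0,2] ⇒ NO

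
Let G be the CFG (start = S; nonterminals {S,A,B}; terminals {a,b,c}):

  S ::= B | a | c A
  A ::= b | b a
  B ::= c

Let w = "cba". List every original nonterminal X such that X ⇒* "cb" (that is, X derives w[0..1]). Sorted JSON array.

Convert to CNF:
  S -> T2 A | a | c
  A -> T0 T1 | b
  B -> c
  T0 -> b
  T1 -> a
  T2 -> c

CYK table (by increasing span), restricted to cells inside w[0..1]:
  T[0,0] 'c' = {B,S,T2}  orig:{B,S}
  T[1,1] 'b' = {A,T0}  orig:{A}
  T[0,1] 'cb' = {S}

Original NTs in T[0,1] deriving "cb": ["S"]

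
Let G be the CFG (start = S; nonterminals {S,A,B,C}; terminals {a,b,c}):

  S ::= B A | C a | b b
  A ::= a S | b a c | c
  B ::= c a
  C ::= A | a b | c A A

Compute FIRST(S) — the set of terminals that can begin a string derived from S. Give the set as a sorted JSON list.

FIRST sets, iterate to fixpoint:
pass 1:
  A via A→a S: +{a}
  A via A→b a c: +{b}
  A via A→c: +{c}
  B via B→c a: +{c}
  C via C→A: +{a,b,c}
  S via S→B A: +{c}
  S via S→C a: +{a,b}
  FIRST[S]={a,b,c}  FIRST[A]={a,b,c}  FIRST[B]={c}  FIRST[C]={a,b,c}
pass 2: (stable)
  FIRST[S]={a,b,c}  FIRST[A]={a,b,c}  FIRST[B]={c}  FIRST[C]={a,b,c}

FIRST(S) = ["a", "b", "c"]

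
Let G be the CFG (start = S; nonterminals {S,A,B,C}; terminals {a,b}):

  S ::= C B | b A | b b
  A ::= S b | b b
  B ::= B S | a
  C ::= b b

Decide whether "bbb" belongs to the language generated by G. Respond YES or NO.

Convert to CNF:
  S -> C B | T0 A | T0 T0
  A -> S T0 | T0 T0
  B -> B S | a
  C -> T0 T0
  T0 -> b

Fill CYK table bottom-up:
  cell(0,0) b: {T0}  orig:{}
  cell(1,1) b: {T0}  orig:{}
  cell(2,2) b: {T0}  orig:{}
  cell(0,1) bb: {A,C,S}
  cell(1,2) bb: {A,C,S}
  cell(0,2) bbb: {A,S}

S ∈ T[0,2] ⇒ YES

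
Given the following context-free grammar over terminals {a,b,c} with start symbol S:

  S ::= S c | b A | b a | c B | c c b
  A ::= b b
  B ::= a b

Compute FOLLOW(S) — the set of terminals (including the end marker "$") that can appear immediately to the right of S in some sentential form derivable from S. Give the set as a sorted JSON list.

Compute FIRST by fixpoint:
pass 1:
  A via A→b b: +{b}
  B via B→a b: +{a}
  S via S→b A: +{b}
  S via S→c B: +{c}
  FIRST(S)={b,c}  FIRST(A)={b}  FIRST(B)={a}
pass 2: done
  FIRST(S)={b,c}  FIRST(A)={b}  FIRST(B)={a}

FOLLOW iteration:
initialize: $ ∈ FOLLOW(S)
[1]
  S→S c: FOLLOW(S) ⊇ FIRST(c) = {c}; new: +{c}
  S→b A: FOLLOW(A) ⊇ FOLLOW(S) ⊇ {$,c}; new: +{$,c}
  S→c B: FOLLOW(B) ⊇ FOLLOW(S) ⊇ {$,c}; new: +{$,c}
  FOLLOW[S]={$,c}  FOLLOW[A]={$,c}  FOLLOW[B]={$,c}
[2] (stable)
  FOLLOW[S]={$,c}  FOLLOW[A]={$,c}  FOLLOW[B]={$,c}

FOLLOW(S) = ["$", "c"]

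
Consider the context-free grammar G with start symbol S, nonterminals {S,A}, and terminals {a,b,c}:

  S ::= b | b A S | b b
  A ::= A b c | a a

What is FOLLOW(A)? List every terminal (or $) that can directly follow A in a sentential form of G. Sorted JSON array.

FIRST iteration:
round 1:
  A via A→a a: +{a}
  S via S→b: +{b}
  FIRST[S]={b}  FIRST[A]={a}
round 2: (stable)
  FIRST[S]={b}  FIRST[A]={a}

FOLLOW iteration:
FOLLOW(S) := {$}
iter 1:
  A→A b c: FOLLOW(A) ⊇ FIRST(b) = {b}; new: +{b}
  FOLLOW[S]={$}  FOLLOW[A]={b}
iter 2: (no change)
  FOLLOW[S]={$}  FOLLOW[A]={b}

FOLLOW(A) = ["b"]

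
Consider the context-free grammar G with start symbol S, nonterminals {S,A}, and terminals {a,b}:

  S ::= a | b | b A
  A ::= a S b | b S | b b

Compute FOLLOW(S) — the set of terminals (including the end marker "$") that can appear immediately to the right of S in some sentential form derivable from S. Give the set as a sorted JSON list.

Compute FIRST by fixpoint:
pass 1:
  A via A→a S b: +{a}
  A via A→b S: +{b}
  S via S→a: +{a}
  S via S→b: +{b}
  S: {a,b}  A: {a,b}
pass 2: — fixpoint
  S: {a,b}  A: {a,b}

Compute FOLLOW by fixpoint:
initialize: $ ∈ FOLLOW(S)
pass 1:
  A→a S b: FOLLOW(S) ⊇ FIRST(b) = {b}; new: +{b}
  S→b A: FOLLOW(A) ⊇ FOLLOW(S) ⊇ {$,b}; new: +{$,b}
  S: {$,b}  A: {$,b}
pass 2: (no change)
  S: {$,b}  A: {$,b}

FOLLOW(S) = ["$", "b"]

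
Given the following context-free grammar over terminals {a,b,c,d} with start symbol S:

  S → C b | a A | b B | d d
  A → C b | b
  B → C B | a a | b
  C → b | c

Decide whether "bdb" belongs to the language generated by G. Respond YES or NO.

Convert to CNF:
  S -> C T0 | T0 B | T1 A | T2 T2
  A -> C T0 | b
  B -> C B | T1 T1 | b
  C -> b | c
  T0 -> b
  T1 -> a
  T2 -> d

Fill CYK table bottom-up:
  [0..0]={A,B,C,T0}  "b"  orig:{A,B,C}
  [1..1]={T2}  "d"  orig:{}
  [2..2]={A,B,C,T0}  "b"  orig:{A,B,C}
  [0..1]=∅  "bd"
  [1..2]=∅  "db"
  [0..2]=∅  "bdb"

S ∉ T[0,2] ⇒ NO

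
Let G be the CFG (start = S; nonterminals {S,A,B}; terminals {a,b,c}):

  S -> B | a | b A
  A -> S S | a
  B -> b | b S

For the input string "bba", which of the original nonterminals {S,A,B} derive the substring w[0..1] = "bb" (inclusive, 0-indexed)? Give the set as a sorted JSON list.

CNF form of G:
  S -> T0 A | T0 S | a | b
  A -> S S | a
  B -> T0 S | b
  T0 -> b

CYK fill (cells [i..j] with 0 ≤ i ≤ j ≤ 1 only):
  [0..0]={B,S,T0}  "b"  orig:{B,S}
  [1..1]={B,S,T0}  "b"  orig:{B,S}
  [0..1]={A,B,S}  "bb"

Original NTs in T[0,1] deriving "bb": ["A", "B", "S"]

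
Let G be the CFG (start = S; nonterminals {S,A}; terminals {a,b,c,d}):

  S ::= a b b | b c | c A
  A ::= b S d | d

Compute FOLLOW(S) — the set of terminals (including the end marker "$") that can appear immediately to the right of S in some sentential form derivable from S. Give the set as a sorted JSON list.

FIRST sets, iterate to fixpoint:
iter 1:
  A via A→b S d: +{b}
  A via A→d: +{d}
  S via S→a b b: +{a}
  S via S→b c: +{b}
  S via S→c A: +{c}
  FIRST(S)={a,b,c}  FIRST(A)={b,d}
iter 2: (no change)
  FIRST(S)={a,b,c}  FIRST(A)={b,d}

FOLLOW iteration:
initialize: $ ∈ FOLLOW(S)
round 1:
  A→b S d: FOLLOW(S) ⊇ FIRST(d) = {d}; new: +{d}
  S→c A: FOLLOW(A) ⊇ FOLLOW(S) ⊇ {$,d}; new: +{$,d}
  S: {$,d}  A: {$,d}
round 2: — fixpoint
  S: {$,d}  A: {$,d}

FOLLOW(S) = ["$", "d"]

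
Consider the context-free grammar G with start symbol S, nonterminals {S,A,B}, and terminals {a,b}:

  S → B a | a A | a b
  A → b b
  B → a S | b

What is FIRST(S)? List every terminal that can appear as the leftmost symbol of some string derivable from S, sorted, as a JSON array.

FIRST iteration:
iter 1:
  A via A→b b: +{b}
  B via B→a S: +{a}
  B via B→b: +{b}
  S via S→B a: +{a,b}
  FIRST[S]={a,b}  FIRST[A]={b}  FIRST[B]={a,b}
iter 2: done
  FIRST[S]={a,b}  FIRST[A]={b}  FIRST[B]={a,b}

FIRST(S) = ["a", "b"]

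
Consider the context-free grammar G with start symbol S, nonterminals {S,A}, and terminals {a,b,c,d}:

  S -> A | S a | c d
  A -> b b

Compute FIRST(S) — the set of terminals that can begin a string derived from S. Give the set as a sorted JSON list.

Compute FIRST by fixpoint:
round 1:
  A via A→b b: +{b}
  S via S→A: +{b}
  S via S→c d: +{c}
  FIRST[S]={b,c}  FIRST[A]={b}
round 2: (no change)
  FIRST[S]={b,c}  FIRST[A]={b}

FIRST(S) = ["b", "c"]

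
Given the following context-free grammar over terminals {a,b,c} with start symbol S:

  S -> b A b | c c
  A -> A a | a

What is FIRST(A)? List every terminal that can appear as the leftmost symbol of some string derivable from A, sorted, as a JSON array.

FIRST iteration:
pass 1:
  A via A→a: +{a}
  S via S→b A b: +{b}
  S via S→c c: +{c}
  FIRST[S]={b,c}  FIRST[A]={a}
pass 2: (stable)
  FIRST[S]={b,c}  FIRST[A]={a}

FIRST(A) = ["a"]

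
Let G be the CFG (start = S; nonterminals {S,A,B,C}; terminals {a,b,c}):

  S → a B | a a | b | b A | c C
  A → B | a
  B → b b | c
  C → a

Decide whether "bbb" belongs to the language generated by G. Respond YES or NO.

Convert to CNF:
  S -> T0 A | T1 B | T1 T1 | T2 C | b
  A -> T0 T0 | a | c
  B -> T0 T0 | c
  C -> a
  T0 -> b
  T1 -> a
  T2 -> c

Fill CYK table bottom-up:
  [0..0]={S,T0}  "b"  orig:{S}
  [1..1]={S,T0}  "b"  orig:{S}
  [2..2]={S,T0}  "b"  orig:{S}
  [0..1]={A,B}  "bb"
  [1..2]={A,B}  "bb"
  [0..2]={S}  "bbb"

S ∈ T[0,2] ⇒ YES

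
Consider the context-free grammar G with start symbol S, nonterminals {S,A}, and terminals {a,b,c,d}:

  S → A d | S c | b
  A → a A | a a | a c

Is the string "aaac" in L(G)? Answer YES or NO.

CNF form of G:
  S -> A T2 | S T1 | b
  A -> T0 A | T0 T0 | T0 T1
  T0 -> a
  T1 -> c
  T2 -> d

CYK fill:
  T[0,0] 'a' = {T0}  orig:{}
  T[1,1] 'a' = {T0}  orig:{}
  T[2,2] 'a' = {T0}  orig:{}
  T[3,3] 'c' = {T1}  orig:{}
  T[0,1] 'aa' = {A}
  T[1,2] 'aa' = {A}
  T[2,3] 'ac' = {A}
  T[0,2] 'aaa' = {A}
  T[1,3] 'aac' = {A}
  T[0,3] 'aaac' = {A}

S ∉ T[0,3] ⇒ NO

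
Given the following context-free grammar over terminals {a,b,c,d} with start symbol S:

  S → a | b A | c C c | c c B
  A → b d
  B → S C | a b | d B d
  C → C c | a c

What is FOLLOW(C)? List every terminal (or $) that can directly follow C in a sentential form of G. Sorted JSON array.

Compute FIRST by fixpoint:
iter 1:
  A via A→b d: +{b}
  B via B→a b: +{a}
  B via B→d B d: +{d}
  C via C→a c: +{a}
  S via S→a: +{a}
  S via S→b A: +{b}
  S via S→c C c: +{c}
  FIRST[S]={a,b,c}  FIRST[A]={b}  FIRST[B]={a,d}  FIRST[C]={a}
iter 2:
  B via B→S C: +{b,c}
  FIRST[S]={a,b,c}  FIRST[A]={b}  FIRST[B]={a,b,c,d}  FIRST[C]={a}
iter 3: (no change)
  FIRST[S]={a,b,c}  FIRST[A]={b}  FIRST[B]={a,b,c,d}  FIRST[C]={a}

FOLLOW sets:
seed FOLLOW(S) with $
iter 1:
  B→S C: FOLLOW(S) ⊇ FIRST(C) = {a}; new: +{a}
  B→d B d: FOLLOW(B) ⊇ FIRST(d) = {d}; new: +{d}
  C→C c: FOLLOW(C) ⊇ FIRST(c) = {c}; new: +{c}
  S→b A: FOLLOW(A) ⊇ FOLLOW(S) ⊇ {$,a}; new: +{$,a}
  S→c c B: FOLLOW(B) ⊇ FOLLOW(S) ⊇ {$,a}; new: +{$,a}
  S: {$,a}  A: {$,a}  B: {$,a,d}  C: {c}
iter 2:
  B→S C: FOLLOW(C) ⊇ FOLLOW(B) ⊇ {$,a,d}; new: +{$,a,d}
  S: {$,a}  A: {$,a}  B: {$,a,d}  C: {$,a,c,d}
iter 3: — fixpoint
  S: {$,a}  A: {$,a}  B: {$,a,d}  C: {$,a,c,d}

FOLLOW(C) = ["$", "a", "c", "d"]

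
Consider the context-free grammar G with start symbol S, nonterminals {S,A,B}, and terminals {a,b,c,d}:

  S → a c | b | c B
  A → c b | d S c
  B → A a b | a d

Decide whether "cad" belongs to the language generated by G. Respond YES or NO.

CNF form of G:
  S -> T0 B | T3 T0 | b
  A -> T0 T1 | T2 X4
  B -> A X5 | T3 T2
  T0 -> c
  T1 -> b
  T2 -> d
  T3 -> a
  X4 -> S T0
  X5 -> T3 T1

CYK fill:
  cell(0,0) c: {T0}  orig:{}
  cell(1,1) a: {T3}  orig:{}
  cell(2,2) d: {T2}  orig:{}
  cell(0,1) ca: ∅
  cell(1,2) ad: {B}
  cell(0,2) cad: {S}

S ∈ T[0,2] ⇒ YES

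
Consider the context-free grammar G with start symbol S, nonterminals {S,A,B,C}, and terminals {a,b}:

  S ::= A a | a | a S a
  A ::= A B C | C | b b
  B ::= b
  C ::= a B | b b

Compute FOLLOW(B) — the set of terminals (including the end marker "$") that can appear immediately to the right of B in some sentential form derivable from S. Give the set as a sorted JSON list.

FIRST sets, iterate to fixpoint:
[1]
  A via A→b b: +{b}
  B via B→b: +{b}
  C via C→a B: +{a}
  C via C→b b: +{b}
  S via S→A a: +{b}
  S via S→a: +{a}
  FIRST(S)={a,b}  FIRST(A)={b}  FIRST(B)={b}  FIRST(C)={a,b}
[2]
  A via A→C: +{a}
  FIRST(S)={a,b}  FIRST(A)={a,b}  FIRST(B)={b}  FIRST(C)={a,b}
[3] (no change)
  FIRST(S)={a,b}  FIRST(A)={a,b}  FIRST(B)={b}  FIRST(C)={a,b}

Compute FOLLOW by fixpoint:
seed FOLLOW(S) with $
pass 1:
  A→A B C: FOLLOW(A) ⊇ FIRST(B) = {b}; new: +{b}
  A→A B C: FOLLOW(B) ⊇ FIRST(C) = {a,b}; new: +{a,b}
  A→A B C: FOLLOW(C) ⊇ FOLLOW(A) ⊇ {b}; new: +{b}
  S→A a: FOLLOW(A) ⊇ FIRST(a) = {a}; new: +{a}
  S→a S a: FOLLOW(S) ⊇ FIRST(a) = {a}; new: +{a}
  S: {$,a}  A: {a,b}  B: {a,b}  C: {b}
pass 2:
  A→A B C: FOLLOW(C) ⊇ FOLLOW(A) ⊇ {a,b}; new: +{a}
  S: {$,a}  A: {a,b}  B: {a,b}  C: {a,b}
pass 3: — fixpoint
  S: {$,a}  A: {a,b}  B: {a,b}  C: {a,b}

FOLLOW(B) = ["a", "b"]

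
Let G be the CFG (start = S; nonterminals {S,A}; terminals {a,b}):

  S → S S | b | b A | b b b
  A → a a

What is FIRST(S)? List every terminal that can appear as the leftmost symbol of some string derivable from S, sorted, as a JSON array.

FIRST sets, iterate to fixpoint:
pass 1:
  A via A→a a: +{a}
  S via S→b: +{b}
  S: {b}  A: {a}
pass 2: — fixpoint
  S: {b}  A: {a}

FIRST(S) = ["b"]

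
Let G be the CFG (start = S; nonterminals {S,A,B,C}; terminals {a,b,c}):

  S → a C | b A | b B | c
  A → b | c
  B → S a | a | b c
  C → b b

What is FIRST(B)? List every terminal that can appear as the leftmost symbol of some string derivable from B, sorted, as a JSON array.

FIRST iteration:
pass 1:
  A via A→b: +{b}
  A via A→c: +{c}
  B via B→a: +{a}
  B via B→b c: +{b}
  C via C→b b: +{b}
  S via S→a C: +{a}
  S via S→b A: +{b}
  S via S→c: +{c}
  S: {a,b,c}  A: {b,c}  B: {a,b}  C: {b}
pass 2:
  B via B→S a: +{c}
  S: {a,b,c}  A: {b,c}  B: {a,b,c}  C: {b}
pass 3: (stable)
  S: {a,b,c}  A: {b,c}  B: {a,b,c}  C: {b}

FIRST(B) = ["a", "b", "c"]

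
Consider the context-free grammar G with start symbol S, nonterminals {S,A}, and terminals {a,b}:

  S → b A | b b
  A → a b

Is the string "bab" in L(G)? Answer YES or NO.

CNF form of G:
  S -> T1 A | T1 T1
  A -> T0 T1
  T0 -> a
  T1 -> b

CYK table (by increasing span):
  cell(0,0) b: {T1}  orig:{}
  cell(1,1) a: {T0}  orig:{}
  cell(2,2) b: {T1}  orig:{}
  cell(0,1) ba: ∅
  cell(1,2) ab: {A}
  cell(0,2) bab: {S}

S ∈ T[0,2] ⇒ YES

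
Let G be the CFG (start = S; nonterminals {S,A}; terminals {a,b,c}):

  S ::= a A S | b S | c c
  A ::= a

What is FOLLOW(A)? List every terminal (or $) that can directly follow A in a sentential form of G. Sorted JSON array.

FIRST iteration:
iter 1:
  A via A→a: +{a}
  S via S→a A S: +{a}
  S via S→b S: +{b}
  S via S→c c: +{c}
  FIRST[S]={a,b,c}  FIRST[A]={a}
iter 2: — fixpoint
  FIRST[S]={a,b,c}  FIRST[A]={a}

FOLLOW iteration:
seed FOLLOW(S) with $
round 1:
  S→a A S: FOLLOW(A) ⊇ FIRST(S) = {a,b,c}; new: +{a,b,c}
  FOLLOW(S)={$}  FOLLOW(A)={a,b,c}
round 2: — fixpoint
  FOLLOW(S)={$}  FOLLOW(A)={a,b,c}

FOLLOW(A) = ["a", "b", "c"]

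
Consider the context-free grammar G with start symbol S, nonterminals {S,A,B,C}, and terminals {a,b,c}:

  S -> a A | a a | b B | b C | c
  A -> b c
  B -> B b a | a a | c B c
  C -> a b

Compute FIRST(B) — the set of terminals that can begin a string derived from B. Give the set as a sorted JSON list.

Compute FIRST by fixpoint:
iter 1:
  A via A→b c: +{b}
  B via B→a a: +{a}
  B via B→c B c: +{c}
  C via C→a b: +{a}
  S via S→a A: +{a}
  S via S→b B: +{b}
  S via S→c: +{c}
  FIRST(S)={a,b,c}  FIRST(A)={b}  FIRST(B)={a,c}  FIRST(C)={a}
iter 2: done
  FIRST(S)={a,b,c}  FIRST(A)={b}  FIRST(B)={a,c}  FIRST(C)={a}

FIRST(B) = ["a", "c"]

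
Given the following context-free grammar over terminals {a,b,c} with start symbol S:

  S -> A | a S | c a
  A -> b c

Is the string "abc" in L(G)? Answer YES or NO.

Convert to CNF:
  S -> T0 T1 | T1 T2 | T2 S
  A -> T0 T1
  T0 -> b
  T1 -> c
  T2 -> a

CYK fill:
  cell(0,0) a: {T2}  orig:{}
  cell(1,1) b: {T0}  orig:{}
  cell(2,2) c: {T1}  orig:{}
  cell(0,1) ab: ∅
  cell(1,2) bc: {A,S}
  cell(0,2) abc: {S}

S ∈ T[0,2] ⇒ YES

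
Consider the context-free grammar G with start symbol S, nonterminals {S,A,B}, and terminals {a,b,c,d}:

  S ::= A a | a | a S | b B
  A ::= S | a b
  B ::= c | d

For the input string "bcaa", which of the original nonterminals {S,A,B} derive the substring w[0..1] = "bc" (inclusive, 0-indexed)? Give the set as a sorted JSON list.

CNF form of G:
  S -> A T0 | T0 S | T1 B | a
  A -> A T0 | T0 S | T0 T1 | T1 B | a
  B -> c | d
  T0 -> a
  T1 -> b

CYK fill — only the sub-triangle for w[0..1]:
  cell(0,0) b: {T1}  orig:{}
  cell(1,1) c: {B}
  cell(0,1) bc: {A,S}

Original NTs in T[0,1] deriving "bc": ["A", "S"]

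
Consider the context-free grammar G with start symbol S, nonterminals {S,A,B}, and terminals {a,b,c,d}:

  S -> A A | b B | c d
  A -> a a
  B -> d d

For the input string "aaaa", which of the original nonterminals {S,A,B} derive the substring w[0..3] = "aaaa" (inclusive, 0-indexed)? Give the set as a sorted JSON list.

Convert to CNF:
  S -> A A | T2 B | T3 T1
  A -> T0 T0
  B -> T1 T1
  T0 -> a
  T1 -> d
  T2 -> b
  T3 -> c

Fill CYK table bottom-up — only the sub-triangle for w[0..3]:
  cell(0,0) a: {T0}  orig:{}
  cell(1,1) a: {T0}  orig:{}
  cell(2,2) a: {T0}  orig:{}
  cell(3,3) a: {T0}  orig:{}
  cell(0,1) aa: {A}
  cell(1,2) aa: {A}
  cell(2,3) aa: {A}
  cell(0,2) aaa: ∅
  cell(1,3) aaa: ∅
  cell(0,3) aaaa: {S}

Original NTs in T[0,3] deriving "aaaa": ["S"]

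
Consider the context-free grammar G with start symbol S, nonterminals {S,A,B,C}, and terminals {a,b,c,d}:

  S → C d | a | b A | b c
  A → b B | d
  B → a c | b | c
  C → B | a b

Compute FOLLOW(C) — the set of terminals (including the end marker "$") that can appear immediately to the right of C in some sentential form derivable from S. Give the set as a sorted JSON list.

FIRST iteration:
round 1:
  A via A→b B: +{b}
  A via A→d: +{d}
  B via B→a c: +{a}
  B via B→b: +{b}
  B via B→c: +{c}
  C via C→B: +{a,b,c}
  S via S→C d: +{a,b,c}
  S: {a,b,c}  A: {b,d}  B: {a,b,c}  C: {a,b,c}
round 2: (stable)
  S: {a,b,c}  A: {b,d}  B: {a,b,c}  C: {a,b,c}

FOLLOW iteration:
seed FOLLOW(S) with $
pass 1:
  S→C d: FOLLOW(C) ⊇ FIRST(d) = {d}; new: +{d}
  S→b A: FOLLOW(A) ⊇ FOLLOW(S) ⊇ {$}; new: +{$}
  S: {$}  A: {$}  B: {}  C: {d}
pass 2:
  A→b B: FOLLOW(B) ⊇ FOLLOW(A) ⊇ {$}; new: +{$}
  C→B: FOLLOW(B) ⊇ FOLLOW(C) ⊇ {d}; new: +{d}
  S: {$}  A: {$}  B: {$,d}  C: {d}
pass 3: (no change)
  S: {$}  A: {$}  B: {$,d}  C: {d}

FOLLOW(C) = ["d"]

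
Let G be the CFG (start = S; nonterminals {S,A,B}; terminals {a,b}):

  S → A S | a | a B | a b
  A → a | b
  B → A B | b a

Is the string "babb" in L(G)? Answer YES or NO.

Convert to CNF:
  S -> A S | T1 B | T1 T0 | a
  A -> a | b
  B -> A B | T0 T1
  T0 -> b
  T1 -> a

Fill CYK table bottom-up:
  T[0,0] 'b' = {A,T0}  orig:{A}
  T[1,1] 'a' = {A,S,T1}  orig:{A,S}
  T[2,2] 'b' = {A,T0}  orig:{A}
  T[3,3] 'b' = {A,T0}  orig:{A}
  T[0,1] 'ba' = {B,S}
  T[1,2] 'ab' = {S}
  T[2,3] 'bb' = ∅
  T[0,2] 'bab' = {S}
  T[1,3] 'abb' = ∅
  T[0,3] 'babb' = ∅

S ∉ T[0,3] ⇒ NO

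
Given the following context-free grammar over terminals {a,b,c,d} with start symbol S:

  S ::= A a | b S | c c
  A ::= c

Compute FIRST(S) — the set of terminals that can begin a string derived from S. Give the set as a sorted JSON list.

Compute FIRST by fixpoint:
pass 1:
  A via A→c: +{c}
  S via S→A a: +{c}
  S via S→b S: +{b}
  S: {b,c}  A: {c}
pass 2: — fixpoint
  S: {b,c}  A: {c}

FIRST(S) = ["b", "c"]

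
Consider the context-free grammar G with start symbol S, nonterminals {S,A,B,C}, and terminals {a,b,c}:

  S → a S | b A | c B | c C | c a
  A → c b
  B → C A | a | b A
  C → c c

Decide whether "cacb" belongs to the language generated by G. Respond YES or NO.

CNF form of G:
  S -> T0 B | T0 C | T0 T2 | T1 A | T2 S
  A -> T0 T1
  B -> C A | T1 A | a
  C -> T0 T0
  T0 -> c
  T1 -> b
  T2 -> a

CYK table (by increasing span):
  T[0,0] 'c' = {T0}  orig:{}
  T[1,1] 'a' = {B,T2}  orig:{B}
  T[2,2] 'c' = {T0}  orig:{}
  T[3,3] 'b' = {T1}  orig:{}
  T[0,1] 'ca' = {S}
  T[1,2] 'ac' = ∅
  T[2,3] 'cb' = {A}
  T[0,2] 'cac' = ∅
  T[1,3] 'acb' = ∅
  T[0,3] 'cacb' = ∅

S ∉ T[0,3] ⇒ NO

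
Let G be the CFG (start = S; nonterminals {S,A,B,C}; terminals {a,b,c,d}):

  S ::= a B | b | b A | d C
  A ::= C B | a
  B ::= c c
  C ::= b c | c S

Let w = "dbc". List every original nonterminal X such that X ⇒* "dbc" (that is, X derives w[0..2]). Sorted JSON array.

CNF form of G:
  S -> T1 A | T2 B | T3 C | b
  A -> C B | a
  B -> T0 T0
  C -> T0 S | T1 T0
  T0 -> c
  T1 -> b
  T2 -> a
  T3 -> d

CYK fill — only the sub-triangle for w[0..2]:
  T[0,0] 'd' = {T3}  orig:{}
  T[1,1] 'b' = {S,T1}  orig:{S}
  T[2,2] 'c' = {T0}  orig:{}
  T[0,1] 'db' = ∅
  T[1,2] 'bc' = {C}
  T[0,2] 'dbc' = {S}

Original NTs in T[0,2] deriving "dbc": ["S"]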